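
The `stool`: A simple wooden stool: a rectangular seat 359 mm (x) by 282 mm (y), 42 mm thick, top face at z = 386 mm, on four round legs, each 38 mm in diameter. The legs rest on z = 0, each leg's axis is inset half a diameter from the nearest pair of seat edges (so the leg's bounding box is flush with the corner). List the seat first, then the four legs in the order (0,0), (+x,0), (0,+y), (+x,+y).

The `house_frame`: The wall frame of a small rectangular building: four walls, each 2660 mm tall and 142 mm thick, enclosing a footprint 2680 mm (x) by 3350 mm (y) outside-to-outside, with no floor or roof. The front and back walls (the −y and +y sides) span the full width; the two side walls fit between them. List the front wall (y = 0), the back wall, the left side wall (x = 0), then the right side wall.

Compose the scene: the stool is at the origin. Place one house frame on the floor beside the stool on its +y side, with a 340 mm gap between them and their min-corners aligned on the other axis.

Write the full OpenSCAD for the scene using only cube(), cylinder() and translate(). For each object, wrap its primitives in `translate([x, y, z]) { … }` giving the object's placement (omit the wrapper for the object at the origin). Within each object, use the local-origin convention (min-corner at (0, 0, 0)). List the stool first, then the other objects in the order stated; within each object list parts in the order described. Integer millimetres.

translate([0, 0, 344]) cube([359, 282, 42]);
translate([19, 19, 0]) cylinder(h = 344, r = 19);
translate([340, 19, 0]) cylinder(h = 344, r = 19);
translate([19, 263, 0]) cylinder(h = 344, r = 19);
translate([340, 263, 0]) cylinder(h = 344, r = 19);
translate([0, 622, 0]) {
  cube([2680, 142, 2660]);
  translate([0, 3208, 0]) cube([2680, 142, 2660]);
  translate([0, 142, 0]) cube([142, 3066, 2660]);
  translate([2538, 142, 0]) cube([142, 3066, 2660]);
}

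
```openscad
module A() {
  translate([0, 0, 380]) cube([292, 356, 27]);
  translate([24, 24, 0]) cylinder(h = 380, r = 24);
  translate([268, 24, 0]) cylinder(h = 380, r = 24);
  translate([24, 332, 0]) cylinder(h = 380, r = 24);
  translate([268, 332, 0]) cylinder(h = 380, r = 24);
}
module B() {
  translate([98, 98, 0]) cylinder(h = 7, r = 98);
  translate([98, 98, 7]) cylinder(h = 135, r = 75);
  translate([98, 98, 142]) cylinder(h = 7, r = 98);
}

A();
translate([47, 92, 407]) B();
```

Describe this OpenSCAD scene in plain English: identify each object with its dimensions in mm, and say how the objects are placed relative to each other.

A is a four-legged stool. The seat is a 292×356×27 mm slab whose top surface is at z = 407 mm; four round legs, each 48 mm in diameter, run from the floor (z = 0) to the underside of the seat, each leg's axis is inset half a diameter from the nearest pair of seat edges (so the leg's bounding box is flush with the corner).

B is a spool: two coaxial disc flanges of radius 98 mm and thickness 7 mm, joined by a core cylinder of radius 75 mm and height 135 mm. The lower flange rests on z = 0 and the three cylinders share a vertical axis.

The spool is on top of the stool.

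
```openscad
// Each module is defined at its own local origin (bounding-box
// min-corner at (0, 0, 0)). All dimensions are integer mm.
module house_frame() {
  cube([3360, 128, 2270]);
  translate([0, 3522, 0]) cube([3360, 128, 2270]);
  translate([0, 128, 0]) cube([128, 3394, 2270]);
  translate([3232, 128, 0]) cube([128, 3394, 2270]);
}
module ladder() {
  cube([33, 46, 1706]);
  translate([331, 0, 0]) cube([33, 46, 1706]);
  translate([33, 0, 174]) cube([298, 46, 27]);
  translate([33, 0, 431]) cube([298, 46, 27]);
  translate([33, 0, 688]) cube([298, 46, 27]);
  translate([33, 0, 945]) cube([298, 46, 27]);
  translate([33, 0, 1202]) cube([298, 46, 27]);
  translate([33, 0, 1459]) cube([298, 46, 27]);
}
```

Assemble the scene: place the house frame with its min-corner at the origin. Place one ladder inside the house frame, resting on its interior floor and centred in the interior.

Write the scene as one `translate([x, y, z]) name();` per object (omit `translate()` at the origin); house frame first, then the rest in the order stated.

house_frame();
translate([1498, 1802, 0]) ladder();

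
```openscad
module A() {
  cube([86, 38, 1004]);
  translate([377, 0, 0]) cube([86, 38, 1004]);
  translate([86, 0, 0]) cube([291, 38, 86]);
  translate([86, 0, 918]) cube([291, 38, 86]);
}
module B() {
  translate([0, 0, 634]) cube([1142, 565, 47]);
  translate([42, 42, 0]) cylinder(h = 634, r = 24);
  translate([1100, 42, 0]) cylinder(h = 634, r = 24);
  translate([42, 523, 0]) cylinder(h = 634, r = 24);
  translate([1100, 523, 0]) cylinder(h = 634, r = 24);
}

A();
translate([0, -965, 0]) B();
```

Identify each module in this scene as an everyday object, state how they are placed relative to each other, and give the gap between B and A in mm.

A is a picture frame. B is a table. The table is on the floor beside the picture frame on its −y side. The gap between the table and the picture frame is 400 mm.

The table's nearest face is 400 mm from the picture frame's −y face.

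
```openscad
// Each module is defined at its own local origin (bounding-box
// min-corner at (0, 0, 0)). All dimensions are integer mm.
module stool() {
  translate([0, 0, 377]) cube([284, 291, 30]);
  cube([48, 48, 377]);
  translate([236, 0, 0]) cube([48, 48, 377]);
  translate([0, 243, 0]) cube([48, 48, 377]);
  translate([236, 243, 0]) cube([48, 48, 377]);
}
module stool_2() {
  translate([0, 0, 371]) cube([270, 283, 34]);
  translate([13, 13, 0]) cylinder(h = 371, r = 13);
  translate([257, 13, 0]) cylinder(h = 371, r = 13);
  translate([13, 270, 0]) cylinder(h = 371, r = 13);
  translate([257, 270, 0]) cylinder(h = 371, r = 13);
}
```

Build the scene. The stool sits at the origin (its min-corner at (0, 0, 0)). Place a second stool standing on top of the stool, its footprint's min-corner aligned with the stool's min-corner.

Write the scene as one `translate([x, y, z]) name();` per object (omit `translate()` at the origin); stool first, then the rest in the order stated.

stool();
translate([0, 0, 407]) stool_2();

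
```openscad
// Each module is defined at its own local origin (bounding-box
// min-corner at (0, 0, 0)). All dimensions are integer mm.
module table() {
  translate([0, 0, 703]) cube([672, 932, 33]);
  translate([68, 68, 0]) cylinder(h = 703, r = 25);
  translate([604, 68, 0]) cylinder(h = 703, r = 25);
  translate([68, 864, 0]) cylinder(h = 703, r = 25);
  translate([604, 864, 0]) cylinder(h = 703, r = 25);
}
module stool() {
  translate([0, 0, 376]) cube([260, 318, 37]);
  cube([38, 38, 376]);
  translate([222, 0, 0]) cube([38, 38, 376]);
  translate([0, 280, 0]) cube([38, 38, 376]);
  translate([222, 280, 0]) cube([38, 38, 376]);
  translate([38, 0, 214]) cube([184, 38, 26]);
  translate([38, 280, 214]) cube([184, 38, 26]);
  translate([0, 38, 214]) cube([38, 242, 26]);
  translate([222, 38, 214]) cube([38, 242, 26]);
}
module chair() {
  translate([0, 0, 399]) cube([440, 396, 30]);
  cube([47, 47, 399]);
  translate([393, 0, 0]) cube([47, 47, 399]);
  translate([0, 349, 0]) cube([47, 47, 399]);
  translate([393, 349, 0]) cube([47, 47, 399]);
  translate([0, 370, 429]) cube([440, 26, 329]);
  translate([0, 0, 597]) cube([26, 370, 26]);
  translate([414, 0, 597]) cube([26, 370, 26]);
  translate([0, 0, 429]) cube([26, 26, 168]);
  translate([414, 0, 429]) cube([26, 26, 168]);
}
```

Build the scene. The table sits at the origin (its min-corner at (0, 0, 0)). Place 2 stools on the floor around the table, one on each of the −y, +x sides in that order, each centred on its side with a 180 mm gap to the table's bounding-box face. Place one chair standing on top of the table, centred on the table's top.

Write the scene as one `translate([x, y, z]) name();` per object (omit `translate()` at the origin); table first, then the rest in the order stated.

table();
translate([206, -498, 0]) stool();
translate([852, 307, 0]) stool();
translate([116, 268, 736]) chair();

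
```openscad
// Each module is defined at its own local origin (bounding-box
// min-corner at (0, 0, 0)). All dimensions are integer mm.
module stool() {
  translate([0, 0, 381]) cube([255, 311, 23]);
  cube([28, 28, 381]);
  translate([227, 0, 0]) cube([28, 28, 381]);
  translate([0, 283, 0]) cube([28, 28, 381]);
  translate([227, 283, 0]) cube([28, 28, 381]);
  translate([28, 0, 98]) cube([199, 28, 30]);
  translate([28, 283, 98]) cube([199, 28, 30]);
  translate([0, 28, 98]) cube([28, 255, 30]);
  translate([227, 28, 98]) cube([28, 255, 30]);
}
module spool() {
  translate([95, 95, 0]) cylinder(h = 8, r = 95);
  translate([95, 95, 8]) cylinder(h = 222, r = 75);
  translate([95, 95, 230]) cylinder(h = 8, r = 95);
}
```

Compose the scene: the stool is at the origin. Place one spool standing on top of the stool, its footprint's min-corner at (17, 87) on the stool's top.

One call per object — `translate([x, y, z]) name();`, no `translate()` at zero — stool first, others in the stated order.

stool();
translate([17, 87, 404]) spool();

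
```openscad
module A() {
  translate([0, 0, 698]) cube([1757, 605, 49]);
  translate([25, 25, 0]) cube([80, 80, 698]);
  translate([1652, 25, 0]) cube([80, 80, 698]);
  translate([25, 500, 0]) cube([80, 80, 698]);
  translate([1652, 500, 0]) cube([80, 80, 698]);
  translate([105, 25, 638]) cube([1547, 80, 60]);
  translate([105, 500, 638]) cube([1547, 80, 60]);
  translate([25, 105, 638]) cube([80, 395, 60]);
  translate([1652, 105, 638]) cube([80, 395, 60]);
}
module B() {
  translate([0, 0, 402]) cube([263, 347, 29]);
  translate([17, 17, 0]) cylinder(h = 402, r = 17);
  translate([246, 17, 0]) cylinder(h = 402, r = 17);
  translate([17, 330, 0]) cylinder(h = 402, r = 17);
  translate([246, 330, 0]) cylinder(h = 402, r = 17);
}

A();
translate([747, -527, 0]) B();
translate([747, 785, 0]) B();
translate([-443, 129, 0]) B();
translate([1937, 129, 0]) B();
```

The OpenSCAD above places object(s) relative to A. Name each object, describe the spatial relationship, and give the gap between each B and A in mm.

Each stool's nearest face is 180 mm from the table's bounding box.

A is a table. B is a stool. Four stools sit around the table at the −y, +y, −x, +x sides. The gap between each stool and the table is 180 mm.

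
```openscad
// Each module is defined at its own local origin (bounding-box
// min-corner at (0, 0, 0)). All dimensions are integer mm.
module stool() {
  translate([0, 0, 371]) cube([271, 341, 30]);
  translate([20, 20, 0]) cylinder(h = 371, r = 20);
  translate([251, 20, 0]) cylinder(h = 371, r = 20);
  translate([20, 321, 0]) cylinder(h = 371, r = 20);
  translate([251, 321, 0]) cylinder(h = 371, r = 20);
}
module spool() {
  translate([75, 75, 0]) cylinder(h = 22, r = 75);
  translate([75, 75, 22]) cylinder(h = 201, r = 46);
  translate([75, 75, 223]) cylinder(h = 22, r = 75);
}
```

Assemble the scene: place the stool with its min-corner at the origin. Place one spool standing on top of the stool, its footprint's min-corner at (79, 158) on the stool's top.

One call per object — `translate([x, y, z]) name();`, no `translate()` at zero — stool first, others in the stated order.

stool();
translate([79, 158, 401]) spool();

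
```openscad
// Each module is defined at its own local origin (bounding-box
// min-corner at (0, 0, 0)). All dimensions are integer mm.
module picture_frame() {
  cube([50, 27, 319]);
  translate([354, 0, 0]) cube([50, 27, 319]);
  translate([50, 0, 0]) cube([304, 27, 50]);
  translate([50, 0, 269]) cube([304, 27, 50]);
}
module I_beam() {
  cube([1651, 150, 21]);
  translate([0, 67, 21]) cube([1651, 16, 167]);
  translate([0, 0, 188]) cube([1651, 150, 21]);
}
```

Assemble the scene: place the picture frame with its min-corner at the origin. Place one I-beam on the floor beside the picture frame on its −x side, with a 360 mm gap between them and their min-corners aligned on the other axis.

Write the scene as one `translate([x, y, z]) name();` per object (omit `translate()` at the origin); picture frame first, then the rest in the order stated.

picture_frame();
translate([-2011, 0, 0]) I_beam();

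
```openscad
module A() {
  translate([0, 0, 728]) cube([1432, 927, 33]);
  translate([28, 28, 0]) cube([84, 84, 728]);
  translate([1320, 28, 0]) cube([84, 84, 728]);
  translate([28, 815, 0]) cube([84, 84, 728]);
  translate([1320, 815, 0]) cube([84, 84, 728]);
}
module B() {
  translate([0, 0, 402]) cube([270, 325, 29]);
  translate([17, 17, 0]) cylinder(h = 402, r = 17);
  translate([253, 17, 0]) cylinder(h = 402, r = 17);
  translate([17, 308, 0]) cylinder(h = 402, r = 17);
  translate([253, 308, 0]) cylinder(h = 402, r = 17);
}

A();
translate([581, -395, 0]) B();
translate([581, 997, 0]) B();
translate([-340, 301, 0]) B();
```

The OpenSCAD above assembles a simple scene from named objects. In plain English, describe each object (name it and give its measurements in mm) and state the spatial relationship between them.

A is a rectangular dining table. The top is 1432×927×33 mm with its upper surface at z = 761 mm. It stands on four 84×84 mm square legs, each inset 28 mm from the nearest pair of top edges, running from the floor to the underside of the top.

B is a simple wooden stool: a rectangular seat 270 mm (x) by 325 mm (y), 29 mm thick, top face at z = 431 mm, on four round legs, each 34 mm in diameter. The legs rest on z = 0, each leg's axis is inset half a diameter from the nearest pair of seat edges (so the leg's bounding box is flush with the corner).

Three stools sit around the table at the −y, +y, −x sides.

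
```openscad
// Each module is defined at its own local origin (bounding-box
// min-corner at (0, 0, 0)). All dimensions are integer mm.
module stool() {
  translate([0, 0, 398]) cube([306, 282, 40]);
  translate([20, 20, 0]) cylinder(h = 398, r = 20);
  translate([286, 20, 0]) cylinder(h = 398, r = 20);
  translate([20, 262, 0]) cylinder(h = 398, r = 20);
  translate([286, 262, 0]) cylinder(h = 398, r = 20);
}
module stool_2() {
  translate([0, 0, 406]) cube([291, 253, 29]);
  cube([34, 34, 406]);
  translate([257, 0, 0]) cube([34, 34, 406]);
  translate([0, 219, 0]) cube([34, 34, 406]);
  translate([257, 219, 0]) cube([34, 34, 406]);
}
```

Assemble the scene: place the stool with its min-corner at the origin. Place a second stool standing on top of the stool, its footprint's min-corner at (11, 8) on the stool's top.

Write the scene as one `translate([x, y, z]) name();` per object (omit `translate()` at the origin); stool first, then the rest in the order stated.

stool();
translate([11, 8, 438]) stool_2();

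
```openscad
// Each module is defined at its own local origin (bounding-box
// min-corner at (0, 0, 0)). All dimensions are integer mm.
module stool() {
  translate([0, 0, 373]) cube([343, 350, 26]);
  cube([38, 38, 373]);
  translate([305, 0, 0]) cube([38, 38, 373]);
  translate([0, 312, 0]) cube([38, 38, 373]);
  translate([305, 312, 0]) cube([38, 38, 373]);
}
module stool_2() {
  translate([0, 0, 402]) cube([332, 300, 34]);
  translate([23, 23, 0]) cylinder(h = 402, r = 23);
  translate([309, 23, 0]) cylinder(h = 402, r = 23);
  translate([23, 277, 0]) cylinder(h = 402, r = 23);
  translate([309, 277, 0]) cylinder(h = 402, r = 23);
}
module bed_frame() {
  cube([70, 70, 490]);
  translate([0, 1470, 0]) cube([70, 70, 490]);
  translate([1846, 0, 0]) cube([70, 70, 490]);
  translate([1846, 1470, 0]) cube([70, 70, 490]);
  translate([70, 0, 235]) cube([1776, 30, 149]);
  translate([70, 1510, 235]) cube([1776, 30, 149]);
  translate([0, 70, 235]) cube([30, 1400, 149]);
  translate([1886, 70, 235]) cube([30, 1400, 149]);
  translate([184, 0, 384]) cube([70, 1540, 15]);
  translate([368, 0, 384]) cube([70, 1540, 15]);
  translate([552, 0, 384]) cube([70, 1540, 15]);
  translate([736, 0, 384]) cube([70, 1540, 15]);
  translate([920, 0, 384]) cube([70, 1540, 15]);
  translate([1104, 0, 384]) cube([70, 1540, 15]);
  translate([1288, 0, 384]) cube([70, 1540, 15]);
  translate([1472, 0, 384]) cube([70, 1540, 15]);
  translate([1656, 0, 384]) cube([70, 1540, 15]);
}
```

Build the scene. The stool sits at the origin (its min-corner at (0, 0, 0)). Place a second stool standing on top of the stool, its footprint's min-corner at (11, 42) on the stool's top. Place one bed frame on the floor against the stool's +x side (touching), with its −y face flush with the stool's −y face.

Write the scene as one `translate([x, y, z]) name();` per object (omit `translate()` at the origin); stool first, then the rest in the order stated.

stool();
translate([11, 42, 399]) stool_2();
translate([343, 0, 0]) bed_frame();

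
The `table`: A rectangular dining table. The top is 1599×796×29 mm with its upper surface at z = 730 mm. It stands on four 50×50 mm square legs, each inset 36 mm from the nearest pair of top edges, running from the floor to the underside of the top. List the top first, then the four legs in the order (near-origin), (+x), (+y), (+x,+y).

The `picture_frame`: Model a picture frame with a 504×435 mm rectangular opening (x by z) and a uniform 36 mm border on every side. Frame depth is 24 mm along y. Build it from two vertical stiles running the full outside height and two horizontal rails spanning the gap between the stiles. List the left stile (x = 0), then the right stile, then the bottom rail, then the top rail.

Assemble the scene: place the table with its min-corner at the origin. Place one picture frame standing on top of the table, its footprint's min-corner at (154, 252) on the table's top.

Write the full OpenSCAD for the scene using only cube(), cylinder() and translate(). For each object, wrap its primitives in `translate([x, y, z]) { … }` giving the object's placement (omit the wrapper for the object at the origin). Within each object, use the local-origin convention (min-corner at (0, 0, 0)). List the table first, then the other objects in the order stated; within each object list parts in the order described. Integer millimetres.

translate([0, 0, 701]) cube([1599, 796, 29]);
translate([36, 36, 0]) cube([50, 50, 701]);
translate([1513, 36, 0]) cube([50, 50, 701]);
translate([36, 710, 0]) cube([50, 50, 701]);
translate([1513, 710, 0]) cube([50, 50, 701]);
translate([154, 252, 730]) {
  cube([36, 24, 507]);
  translate([540, 0, 0]) cube([36, 24, 507]);
  translate([36, 0, 0]) cube([504, 24, 36]);
  translate([36, 0, 471]) cube([504, 24, 36]);
}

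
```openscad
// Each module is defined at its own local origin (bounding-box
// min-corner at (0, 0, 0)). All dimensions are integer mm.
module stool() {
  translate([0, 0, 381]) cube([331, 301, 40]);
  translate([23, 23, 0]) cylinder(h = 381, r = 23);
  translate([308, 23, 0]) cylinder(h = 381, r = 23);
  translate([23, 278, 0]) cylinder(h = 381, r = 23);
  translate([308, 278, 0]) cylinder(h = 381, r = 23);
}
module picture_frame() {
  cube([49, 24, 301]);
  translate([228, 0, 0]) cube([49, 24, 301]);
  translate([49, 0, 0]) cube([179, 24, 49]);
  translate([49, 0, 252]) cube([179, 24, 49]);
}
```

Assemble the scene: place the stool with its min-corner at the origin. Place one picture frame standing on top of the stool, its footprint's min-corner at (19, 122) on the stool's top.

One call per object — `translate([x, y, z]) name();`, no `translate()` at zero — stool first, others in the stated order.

stool();
translate([19, 122, 421]) picture_frame();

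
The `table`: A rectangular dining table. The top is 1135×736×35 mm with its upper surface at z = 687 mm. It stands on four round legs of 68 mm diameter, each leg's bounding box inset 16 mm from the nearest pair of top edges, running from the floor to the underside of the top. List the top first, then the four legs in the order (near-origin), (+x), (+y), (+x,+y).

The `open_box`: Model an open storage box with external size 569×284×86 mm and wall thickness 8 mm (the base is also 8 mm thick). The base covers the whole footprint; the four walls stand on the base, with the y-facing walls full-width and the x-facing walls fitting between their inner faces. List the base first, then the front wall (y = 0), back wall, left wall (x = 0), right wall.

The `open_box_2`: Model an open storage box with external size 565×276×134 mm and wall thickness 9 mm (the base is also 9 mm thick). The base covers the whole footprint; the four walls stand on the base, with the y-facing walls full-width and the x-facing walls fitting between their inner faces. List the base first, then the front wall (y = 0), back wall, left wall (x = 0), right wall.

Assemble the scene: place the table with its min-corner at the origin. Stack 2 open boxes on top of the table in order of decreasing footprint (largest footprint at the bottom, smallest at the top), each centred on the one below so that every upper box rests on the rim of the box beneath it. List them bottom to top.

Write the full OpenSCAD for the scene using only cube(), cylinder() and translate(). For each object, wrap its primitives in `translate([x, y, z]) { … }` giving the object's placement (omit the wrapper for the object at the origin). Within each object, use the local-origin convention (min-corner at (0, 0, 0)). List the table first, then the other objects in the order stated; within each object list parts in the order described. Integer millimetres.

translate([0, 0, 652]) cube([1135, 736, 35]);
translate([50, 50, 0]) cylinder(h = 652, r = 34);
translate([1085, 50, 0]) cylinder(h = 652, r = 34);
translate([50, 686, 0]) cylinder(h = 652, r = 34);
translate([1085, 686, 0]) cylinder(h = 652, r = 34);
translate([283, 226, 687]) {
  cube([569, 284, 8]);
  translate([0, 0, 8]) cube([569, 8, 78]);
  translate([0, 276, 8]) cube([569, 8, 78]);
  translate([0, 8, 8]) cube([8, 268, 78]);
  translate([561, 8, 8]) cube([8, 268, 78]);
}
translate([285, 230, 773]) {
  cube([565, 276, 9]);
  translate([0, 0, 9]) cube([565, 9, 125]);
  translate([0, 267, 9]) cube([565, 9, 125]);
  translate([0, 9, 9]) cube([9, 258, 125]);
  translate([556, 9, 9]) cube([9, 258, 125]);
}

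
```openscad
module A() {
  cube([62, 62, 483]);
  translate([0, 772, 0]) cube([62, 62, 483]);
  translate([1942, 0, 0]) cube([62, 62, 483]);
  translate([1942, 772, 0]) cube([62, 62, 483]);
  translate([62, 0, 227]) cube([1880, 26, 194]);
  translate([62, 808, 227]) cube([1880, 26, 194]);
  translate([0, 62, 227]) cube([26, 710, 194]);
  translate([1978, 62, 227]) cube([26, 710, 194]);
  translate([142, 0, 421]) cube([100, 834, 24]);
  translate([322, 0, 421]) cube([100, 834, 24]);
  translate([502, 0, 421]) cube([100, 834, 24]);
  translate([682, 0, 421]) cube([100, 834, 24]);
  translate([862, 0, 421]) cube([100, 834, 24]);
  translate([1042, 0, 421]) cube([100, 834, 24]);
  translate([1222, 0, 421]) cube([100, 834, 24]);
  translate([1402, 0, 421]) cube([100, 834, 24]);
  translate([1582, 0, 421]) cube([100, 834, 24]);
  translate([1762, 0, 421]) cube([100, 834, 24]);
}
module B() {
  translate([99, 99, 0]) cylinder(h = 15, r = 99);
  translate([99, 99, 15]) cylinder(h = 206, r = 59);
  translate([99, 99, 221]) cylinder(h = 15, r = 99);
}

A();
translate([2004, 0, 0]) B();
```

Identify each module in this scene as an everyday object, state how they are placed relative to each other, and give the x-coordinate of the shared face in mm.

A is a bed frame. B is a spool. The spool is against the bed frame's +x side, with their −y faces flush. The x-coordinate of the shared face is 2004 mm.

The bed frame's +x face and the spool's −x face are both at x = 2004 mm.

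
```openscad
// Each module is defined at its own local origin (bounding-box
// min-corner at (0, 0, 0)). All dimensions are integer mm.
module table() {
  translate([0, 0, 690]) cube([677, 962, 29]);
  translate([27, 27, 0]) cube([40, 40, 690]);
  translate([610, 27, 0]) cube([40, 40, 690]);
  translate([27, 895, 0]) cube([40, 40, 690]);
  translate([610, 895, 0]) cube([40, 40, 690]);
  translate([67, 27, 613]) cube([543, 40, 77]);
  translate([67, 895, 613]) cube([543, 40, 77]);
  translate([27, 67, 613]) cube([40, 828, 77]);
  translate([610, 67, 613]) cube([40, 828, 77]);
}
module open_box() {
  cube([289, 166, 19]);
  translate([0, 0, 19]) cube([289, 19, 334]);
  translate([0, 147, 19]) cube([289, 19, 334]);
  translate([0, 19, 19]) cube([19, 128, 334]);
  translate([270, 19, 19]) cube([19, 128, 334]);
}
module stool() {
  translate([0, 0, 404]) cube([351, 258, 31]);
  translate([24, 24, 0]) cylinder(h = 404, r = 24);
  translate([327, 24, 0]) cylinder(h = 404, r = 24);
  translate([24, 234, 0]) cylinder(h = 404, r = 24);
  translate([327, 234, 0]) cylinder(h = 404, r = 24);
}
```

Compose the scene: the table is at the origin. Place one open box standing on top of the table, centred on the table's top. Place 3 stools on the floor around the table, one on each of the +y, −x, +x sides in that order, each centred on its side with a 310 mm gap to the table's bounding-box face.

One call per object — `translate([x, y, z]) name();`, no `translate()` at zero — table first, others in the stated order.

table();
translate([194, 398, 719]) open_box();
translate([163, 1272, 0]) stool();
translate([-661, 352, 0]) stool();
translate([987, 352, 0]) stool();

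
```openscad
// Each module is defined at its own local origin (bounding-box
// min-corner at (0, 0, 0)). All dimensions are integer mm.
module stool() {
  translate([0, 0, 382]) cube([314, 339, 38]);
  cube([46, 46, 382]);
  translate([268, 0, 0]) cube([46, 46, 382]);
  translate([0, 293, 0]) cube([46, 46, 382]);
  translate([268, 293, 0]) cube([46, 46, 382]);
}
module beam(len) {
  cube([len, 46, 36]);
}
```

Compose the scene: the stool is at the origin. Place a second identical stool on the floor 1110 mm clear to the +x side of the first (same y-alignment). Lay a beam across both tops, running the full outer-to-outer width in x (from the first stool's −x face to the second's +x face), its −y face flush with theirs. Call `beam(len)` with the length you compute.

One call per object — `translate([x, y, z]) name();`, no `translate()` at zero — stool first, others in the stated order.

stool();
translate([1424, 0, 0]) stool();
translate([0, 0, 420]) beam(1738);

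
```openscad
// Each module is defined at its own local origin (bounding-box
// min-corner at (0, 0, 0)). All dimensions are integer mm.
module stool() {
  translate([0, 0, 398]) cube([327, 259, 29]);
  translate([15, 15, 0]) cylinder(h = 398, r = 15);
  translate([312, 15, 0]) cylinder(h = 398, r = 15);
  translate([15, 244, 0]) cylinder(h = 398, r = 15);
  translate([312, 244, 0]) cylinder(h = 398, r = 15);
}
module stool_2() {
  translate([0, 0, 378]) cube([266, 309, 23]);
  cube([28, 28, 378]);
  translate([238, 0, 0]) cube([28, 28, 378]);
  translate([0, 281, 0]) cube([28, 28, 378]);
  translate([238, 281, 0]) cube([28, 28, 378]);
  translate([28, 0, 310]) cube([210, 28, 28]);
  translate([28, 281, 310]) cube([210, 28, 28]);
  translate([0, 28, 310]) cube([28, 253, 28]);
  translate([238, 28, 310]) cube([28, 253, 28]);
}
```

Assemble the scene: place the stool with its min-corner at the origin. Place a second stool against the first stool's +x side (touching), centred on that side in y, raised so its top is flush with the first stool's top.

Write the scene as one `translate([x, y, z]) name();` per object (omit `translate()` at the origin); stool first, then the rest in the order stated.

stool();
translate([327, -25, 26]) stool_2();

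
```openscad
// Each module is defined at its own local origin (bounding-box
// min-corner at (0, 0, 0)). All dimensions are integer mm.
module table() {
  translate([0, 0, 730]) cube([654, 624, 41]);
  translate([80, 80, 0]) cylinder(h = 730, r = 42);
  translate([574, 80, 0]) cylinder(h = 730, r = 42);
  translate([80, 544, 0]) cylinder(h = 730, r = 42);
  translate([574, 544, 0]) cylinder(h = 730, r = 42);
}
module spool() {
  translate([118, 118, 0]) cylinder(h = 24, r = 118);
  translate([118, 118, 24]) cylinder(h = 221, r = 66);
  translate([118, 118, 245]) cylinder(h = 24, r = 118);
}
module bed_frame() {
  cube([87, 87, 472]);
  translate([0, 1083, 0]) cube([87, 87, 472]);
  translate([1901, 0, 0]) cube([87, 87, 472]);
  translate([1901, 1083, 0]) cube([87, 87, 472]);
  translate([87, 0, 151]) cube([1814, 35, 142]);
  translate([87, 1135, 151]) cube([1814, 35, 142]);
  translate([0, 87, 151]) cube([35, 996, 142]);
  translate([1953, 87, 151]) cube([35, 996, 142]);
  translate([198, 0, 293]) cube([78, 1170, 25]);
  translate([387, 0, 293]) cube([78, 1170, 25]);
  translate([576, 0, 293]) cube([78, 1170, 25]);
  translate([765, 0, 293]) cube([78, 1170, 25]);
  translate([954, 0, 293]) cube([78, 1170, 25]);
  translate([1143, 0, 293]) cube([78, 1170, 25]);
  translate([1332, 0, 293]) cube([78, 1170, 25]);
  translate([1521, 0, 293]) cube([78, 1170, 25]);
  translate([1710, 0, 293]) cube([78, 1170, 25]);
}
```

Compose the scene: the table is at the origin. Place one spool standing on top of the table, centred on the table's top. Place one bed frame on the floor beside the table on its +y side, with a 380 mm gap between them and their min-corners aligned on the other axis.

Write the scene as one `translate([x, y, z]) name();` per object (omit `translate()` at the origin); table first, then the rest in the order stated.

table();
translate([209, 194, 771]) spool();
translate([0, 1004, 0]) bed_frame();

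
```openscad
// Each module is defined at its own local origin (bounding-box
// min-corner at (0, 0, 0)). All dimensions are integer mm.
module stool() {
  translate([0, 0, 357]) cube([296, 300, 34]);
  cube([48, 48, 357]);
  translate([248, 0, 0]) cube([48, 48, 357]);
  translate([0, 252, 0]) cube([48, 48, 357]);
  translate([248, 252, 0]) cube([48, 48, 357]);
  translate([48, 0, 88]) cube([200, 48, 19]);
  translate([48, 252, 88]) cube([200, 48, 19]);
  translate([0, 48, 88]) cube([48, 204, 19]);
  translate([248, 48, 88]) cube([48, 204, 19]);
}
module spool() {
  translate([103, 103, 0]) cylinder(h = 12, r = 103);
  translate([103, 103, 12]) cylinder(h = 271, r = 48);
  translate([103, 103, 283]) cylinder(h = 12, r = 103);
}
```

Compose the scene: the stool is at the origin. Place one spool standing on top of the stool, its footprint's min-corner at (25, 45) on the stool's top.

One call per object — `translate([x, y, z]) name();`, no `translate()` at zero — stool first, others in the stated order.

stool();
translate([25, 45, 391]) spool();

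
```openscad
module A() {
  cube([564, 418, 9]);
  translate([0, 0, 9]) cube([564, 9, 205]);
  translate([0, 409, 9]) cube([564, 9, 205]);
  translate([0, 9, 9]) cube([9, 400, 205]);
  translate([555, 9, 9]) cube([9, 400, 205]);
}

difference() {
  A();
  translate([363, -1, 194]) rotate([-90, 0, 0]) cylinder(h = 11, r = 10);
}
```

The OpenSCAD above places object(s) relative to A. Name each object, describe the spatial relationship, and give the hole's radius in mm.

The subtracted cylinder has r = 10 mm.

A is an open box. The open box has a circular hole through its front wall. The hole's radius is 10 mm.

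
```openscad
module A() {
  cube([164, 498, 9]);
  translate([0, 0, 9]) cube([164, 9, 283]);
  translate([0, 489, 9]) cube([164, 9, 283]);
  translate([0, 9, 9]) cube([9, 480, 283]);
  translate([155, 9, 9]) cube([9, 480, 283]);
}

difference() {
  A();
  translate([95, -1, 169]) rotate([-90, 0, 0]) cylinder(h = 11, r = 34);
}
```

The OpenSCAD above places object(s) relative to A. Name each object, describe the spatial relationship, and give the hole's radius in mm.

A is an open box. The open box has a circular hole through its front wall. The hole's radius is 34 mm.

The subtracted cylinder has r = 34 mm.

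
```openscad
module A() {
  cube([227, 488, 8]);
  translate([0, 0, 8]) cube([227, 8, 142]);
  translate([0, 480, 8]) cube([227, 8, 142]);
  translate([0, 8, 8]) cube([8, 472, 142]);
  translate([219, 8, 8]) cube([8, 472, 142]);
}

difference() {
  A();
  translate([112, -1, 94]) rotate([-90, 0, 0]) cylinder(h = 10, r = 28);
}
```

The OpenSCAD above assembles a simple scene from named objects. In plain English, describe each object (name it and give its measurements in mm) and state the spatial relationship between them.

A is an open-topped rectangular box: outside dimensions 227×488×150 mm, with a uniform wall and base thickness of 8 mm. The base is a full 227×488 slab on the floor; four walls sit on top of the base. The front and back walls (the −y and +y sides) span the full width; the two side walls fit between them.

The open box has a circular hole of radius 28 mm through its front wall, centred at (x = 112, z = 94).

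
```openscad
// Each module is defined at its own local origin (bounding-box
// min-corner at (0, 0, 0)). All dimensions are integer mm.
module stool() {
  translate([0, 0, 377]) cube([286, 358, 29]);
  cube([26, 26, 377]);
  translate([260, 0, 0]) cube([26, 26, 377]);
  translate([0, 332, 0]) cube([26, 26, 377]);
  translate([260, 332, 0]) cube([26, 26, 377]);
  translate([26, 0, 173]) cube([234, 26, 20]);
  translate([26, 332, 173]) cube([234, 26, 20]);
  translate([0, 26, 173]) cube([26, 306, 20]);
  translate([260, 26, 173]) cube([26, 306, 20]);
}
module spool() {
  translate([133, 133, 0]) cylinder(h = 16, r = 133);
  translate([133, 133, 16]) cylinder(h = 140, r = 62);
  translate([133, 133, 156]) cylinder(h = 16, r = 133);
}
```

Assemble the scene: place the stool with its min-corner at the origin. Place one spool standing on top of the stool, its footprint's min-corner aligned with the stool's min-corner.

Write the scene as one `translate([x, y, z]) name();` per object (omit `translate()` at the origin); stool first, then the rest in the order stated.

stool();
translate([0, 0, 406]) spool();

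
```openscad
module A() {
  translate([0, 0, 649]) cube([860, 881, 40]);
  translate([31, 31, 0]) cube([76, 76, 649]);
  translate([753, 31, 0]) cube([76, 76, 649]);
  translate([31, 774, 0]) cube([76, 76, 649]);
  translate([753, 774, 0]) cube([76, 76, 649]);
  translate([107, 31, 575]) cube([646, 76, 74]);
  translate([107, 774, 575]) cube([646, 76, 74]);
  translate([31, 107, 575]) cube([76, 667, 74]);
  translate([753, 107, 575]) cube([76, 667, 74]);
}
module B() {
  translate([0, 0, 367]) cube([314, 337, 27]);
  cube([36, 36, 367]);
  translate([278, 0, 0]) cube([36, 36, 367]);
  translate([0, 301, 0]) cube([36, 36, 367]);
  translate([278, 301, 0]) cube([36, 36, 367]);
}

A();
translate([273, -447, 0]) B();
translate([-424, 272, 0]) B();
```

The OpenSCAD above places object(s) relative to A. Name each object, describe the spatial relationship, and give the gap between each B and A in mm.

A is a table. B is a stool. Two stools sit around the table at the −y, −x sides. The gap between each stool and the table is 110 mm.

Each stool's nearest face is 110 mm from the table's bounding box.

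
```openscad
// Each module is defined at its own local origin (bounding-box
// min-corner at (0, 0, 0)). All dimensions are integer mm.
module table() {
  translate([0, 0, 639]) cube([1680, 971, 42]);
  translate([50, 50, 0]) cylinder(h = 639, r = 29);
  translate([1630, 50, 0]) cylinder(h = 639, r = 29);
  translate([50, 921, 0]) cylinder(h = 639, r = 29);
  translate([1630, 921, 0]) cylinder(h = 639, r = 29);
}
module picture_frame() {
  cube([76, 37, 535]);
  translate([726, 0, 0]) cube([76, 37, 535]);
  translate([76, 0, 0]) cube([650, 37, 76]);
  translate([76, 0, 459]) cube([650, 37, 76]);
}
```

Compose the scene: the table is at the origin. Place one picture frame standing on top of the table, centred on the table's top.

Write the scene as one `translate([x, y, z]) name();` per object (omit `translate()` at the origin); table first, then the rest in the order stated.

table();
translate([439, 467, 681]) picture_frame();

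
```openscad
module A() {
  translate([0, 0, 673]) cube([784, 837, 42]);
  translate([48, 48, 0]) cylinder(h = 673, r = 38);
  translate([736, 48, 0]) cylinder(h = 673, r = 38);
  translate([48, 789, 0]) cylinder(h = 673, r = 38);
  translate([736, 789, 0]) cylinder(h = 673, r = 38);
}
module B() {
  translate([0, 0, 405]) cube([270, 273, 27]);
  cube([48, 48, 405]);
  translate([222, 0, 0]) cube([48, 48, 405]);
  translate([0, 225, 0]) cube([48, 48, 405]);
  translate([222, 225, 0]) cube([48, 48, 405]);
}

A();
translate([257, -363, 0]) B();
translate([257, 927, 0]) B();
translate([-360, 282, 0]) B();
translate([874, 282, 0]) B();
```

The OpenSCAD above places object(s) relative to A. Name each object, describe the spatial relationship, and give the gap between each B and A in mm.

A is a table. B is a stool. Four stools sit around the table at the −y, +y, −x, +x sides. The gap between each stool and the table is 90 mm.

Each stool's nearest face is 90 mm from the table's bounding box.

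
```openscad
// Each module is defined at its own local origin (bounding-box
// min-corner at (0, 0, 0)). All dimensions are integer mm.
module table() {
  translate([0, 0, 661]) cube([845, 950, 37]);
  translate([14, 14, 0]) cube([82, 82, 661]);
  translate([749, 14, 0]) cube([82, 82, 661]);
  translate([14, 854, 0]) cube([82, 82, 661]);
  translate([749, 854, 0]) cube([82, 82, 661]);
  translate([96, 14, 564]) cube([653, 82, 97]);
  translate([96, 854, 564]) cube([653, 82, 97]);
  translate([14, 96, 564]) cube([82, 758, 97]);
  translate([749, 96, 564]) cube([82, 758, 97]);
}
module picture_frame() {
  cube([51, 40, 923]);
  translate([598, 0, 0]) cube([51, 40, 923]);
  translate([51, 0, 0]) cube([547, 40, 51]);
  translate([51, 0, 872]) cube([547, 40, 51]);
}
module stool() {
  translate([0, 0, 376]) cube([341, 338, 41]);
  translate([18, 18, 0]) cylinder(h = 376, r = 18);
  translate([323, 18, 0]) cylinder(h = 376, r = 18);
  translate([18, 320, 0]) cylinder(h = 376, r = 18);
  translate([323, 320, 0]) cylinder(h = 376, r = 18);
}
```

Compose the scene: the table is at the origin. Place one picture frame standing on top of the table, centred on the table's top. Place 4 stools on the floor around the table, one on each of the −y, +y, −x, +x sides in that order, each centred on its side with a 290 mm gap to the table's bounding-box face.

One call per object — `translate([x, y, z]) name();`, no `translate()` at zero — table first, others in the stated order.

table();
translate([98, 455, 698]) picture_frame();
translate([252, -628, 0]) stool();
translate([252, 1240, 0]) stool();
translate([-631, 306, 0]) stool();
translate([1135, 306, 0]) stool();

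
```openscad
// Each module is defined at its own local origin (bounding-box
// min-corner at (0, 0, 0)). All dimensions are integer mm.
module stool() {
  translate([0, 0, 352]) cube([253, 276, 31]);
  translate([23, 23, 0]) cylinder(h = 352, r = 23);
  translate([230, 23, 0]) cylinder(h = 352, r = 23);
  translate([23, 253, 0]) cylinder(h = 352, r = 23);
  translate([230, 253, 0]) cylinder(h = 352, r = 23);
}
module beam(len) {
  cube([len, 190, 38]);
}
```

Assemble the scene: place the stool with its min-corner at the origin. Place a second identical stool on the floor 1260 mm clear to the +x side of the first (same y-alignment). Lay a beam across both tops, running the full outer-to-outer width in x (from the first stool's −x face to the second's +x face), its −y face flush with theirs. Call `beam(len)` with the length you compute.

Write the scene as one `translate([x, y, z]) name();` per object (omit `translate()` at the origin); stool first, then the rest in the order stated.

stool();
translate([1513, 0, 0]) stool();
translate([0, 0, 383]) beam(1766);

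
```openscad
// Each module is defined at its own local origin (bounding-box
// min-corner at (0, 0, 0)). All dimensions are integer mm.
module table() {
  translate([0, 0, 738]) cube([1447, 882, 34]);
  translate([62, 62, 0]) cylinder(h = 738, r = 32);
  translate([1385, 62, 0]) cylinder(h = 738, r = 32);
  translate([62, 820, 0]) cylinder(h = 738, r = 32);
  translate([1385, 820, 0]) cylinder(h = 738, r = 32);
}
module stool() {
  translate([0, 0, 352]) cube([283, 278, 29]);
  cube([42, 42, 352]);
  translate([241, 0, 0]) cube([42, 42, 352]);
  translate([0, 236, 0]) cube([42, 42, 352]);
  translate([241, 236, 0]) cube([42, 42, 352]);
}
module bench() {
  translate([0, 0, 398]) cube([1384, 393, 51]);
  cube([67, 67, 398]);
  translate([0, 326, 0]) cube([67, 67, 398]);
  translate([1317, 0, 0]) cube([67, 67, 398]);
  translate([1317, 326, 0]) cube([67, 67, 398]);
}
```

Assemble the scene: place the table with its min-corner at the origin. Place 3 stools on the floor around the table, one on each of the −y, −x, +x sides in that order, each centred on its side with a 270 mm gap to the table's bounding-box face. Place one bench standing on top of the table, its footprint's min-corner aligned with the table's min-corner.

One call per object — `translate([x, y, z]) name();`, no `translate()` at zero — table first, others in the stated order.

table();
translate([582, -548, 0]) stool();
translate([-553, 302, 0]) stool();
translate([1717, 302, 0]) stool();
translate([0, 0, 772]) bench();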